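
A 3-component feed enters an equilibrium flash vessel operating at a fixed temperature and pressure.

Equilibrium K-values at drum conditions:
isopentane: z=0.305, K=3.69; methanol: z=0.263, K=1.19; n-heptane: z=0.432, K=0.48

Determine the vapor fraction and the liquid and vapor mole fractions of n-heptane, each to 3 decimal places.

ψ = 0.656, x_n-heptane = 0.656, y_n-heptane = 0.315

Newton–Raphson from ψ = 0.45:
  ψ = 0.450: g = 0.1239, g' = -0.659 → ψ = 0.638
  ψ = 0.638: g = 0.0104, g' = -0.568 → ψ = 0.656
Converged at ψ = 0.656.
Compositions from xᵢ = zᵢ/(1+ψ(Kᵢ−1)), yᵢ = Kᵢxᵢ:
  isopentane: x = 0.110, y = 0.407
  methanol: x = 0.234, y = 0.278
  n-heptane: x = 0.656, y = 0.315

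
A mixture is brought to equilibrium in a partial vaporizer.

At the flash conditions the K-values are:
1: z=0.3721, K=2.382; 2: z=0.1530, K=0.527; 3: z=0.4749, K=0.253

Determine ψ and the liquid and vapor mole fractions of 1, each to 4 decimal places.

Material balance + equilibrium reduce to Σ zᵢ(Kᵢ−1)/(1+ψ(Kᵢ−1)) = 0.
Feasibility: ΣzᵢKᵢ = 1.0871, Σzᵢ/Kᵢ = 2.3236 — both > 1, two phases present.
Iterate (Newton) starting at ψ = 0.5:
  ψ = 0.5000: g = -0.35692, g' = -0.9824 → ψ = 0.1367
  ψ = 0.1367: g = -0.03993, g' = -0.8706 → ψ = 0.0908
  ψ = 0.0908: g = 0.00070, g' = -0.9034 → ψ = 0.0916
Converged at ψ = 0.0916.
Compositions from xᵢ = zᵢ/(1+ψ(Kᵢ−1)), yᵢ = Kᵢxᵢ:
  1: x = 0.3303, y = 0.7867
  2: x = 0.1599, y = 0.0843
  3: x = 0.5098, y = 0.1290

ψ = 0.0916, x_1 = 0.3303, y_1 = 0.7867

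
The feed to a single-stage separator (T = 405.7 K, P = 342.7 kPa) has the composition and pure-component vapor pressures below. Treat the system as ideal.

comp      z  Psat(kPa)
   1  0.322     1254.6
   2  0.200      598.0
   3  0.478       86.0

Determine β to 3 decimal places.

β = 0.416

Raoult's law: Kᵢ = Pᵢˢᵃᵗ/P = Pᵢˢᵃᵗ/342.7.
  K_1 = 1254.6/342.7 = 3.66093, K_2 = 598.0/342.7 = 1.74497, K_3 = 86.0/342.7 = 0.25095
Material balance + equilibrium reduce to Σ zᵢ(Kᵢ−1)/(1+β(Kᵢ−1)) = 0.
Feasibility: ΣzᵢKᵢ = 1.648, Σzᵢ/Kᵢ = 2.107 — both > 1, two phases present.
Newton iteration, β⁰ = 0.5:
  β = 0.500: g = -0.0962, g' = -1.164 → β = 0.417
  β = 0.417: g = -0.0013, g' = -1.144 → β = 0.416
Converged at β = 0.416.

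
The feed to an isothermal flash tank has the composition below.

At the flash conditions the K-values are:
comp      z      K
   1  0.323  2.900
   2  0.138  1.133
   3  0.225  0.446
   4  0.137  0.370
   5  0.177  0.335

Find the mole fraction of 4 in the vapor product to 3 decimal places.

Newton iteration, ψ⁰ = 0.5:
  ψ = 0.500: g = -0.1428, g' = -0.732 → ψ = 0.305
  ψ = 0.305: g = 0.0017, g' = -0.776 → ψ = 0.307
Converged at ψ = 0.307.
Compositions from xᵢ = zᵢ/(1+ψ(Kᵢ−1)), yᵢ = Kᵢxᵢ:
  1: x = 0.204, y = 0.591
  2: x = 0.133, y = 0.150
  3: x = 0.271, y = 0.121
  4: x = 0.170, y = 0.063
  5: x = 0.222, y = 0.075

y_4 = 0.063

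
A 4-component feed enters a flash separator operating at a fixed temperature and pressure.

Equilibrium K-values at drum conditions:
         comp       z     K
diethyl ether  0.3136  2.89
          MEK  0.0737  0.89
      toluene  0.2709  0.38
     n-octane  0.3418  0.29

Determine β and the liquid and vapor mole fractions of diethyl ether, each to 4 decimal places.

β = 0.1468, x_diethyl ether = 0.2455, y_diethyl ether = 0.7094

Newton iteration, β⁰ = 0.5:
  β = 0.5000: g = -0.32351, g' = -0.9300 → β = 0.1521
  β = 0.1521: g = -0.00543, g' = -1.0202 → β = 0.1468
Converged at β = 0.1468.
Compositions from xᵢ = zᵢ/(1+β(Kᵢ−1)), yᵢ = Kᵢxᵢ:
  diethyl ether: x = 0.2455, y = 0.7094
  MEK: x = 0.0749, y = 0.0667
  toluene: x = 0.2980, y = 0.1133
  n-octane: x = 0.3816, y = 0.1107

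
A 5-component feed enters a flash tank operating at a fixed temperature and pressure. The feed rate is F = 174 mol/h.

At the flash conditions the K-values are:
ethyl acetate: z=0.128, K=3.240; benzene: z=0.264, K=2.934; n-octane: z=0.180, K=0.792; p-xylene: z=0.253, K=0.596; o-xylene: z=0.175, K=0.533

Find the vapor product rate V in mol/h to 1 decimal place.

V = 129.9 mol/h

Rachford–Rice: g(β) = Σ zᵢ(Kᵢ−1)/(1+β(Kᵢ−1)) = 0.
Feasibility: ΣzᵢKᵢ = 1.576, Σzᵢ/Kᵢ = 1.110 — both > 1, two phases present.
Newton–Raphson from β = 0.5:
  β = 0.500: g = 0.1183, g' = -0.538 → β = 0.720
  β = 0.720: g = 0.0118, g' = -0.446 → β = 0.747
Converged at β = 0.747.
Then V = β·F = 0.7467·174 = 129.9 mol/h and L = F − V = 44.1 mol/h.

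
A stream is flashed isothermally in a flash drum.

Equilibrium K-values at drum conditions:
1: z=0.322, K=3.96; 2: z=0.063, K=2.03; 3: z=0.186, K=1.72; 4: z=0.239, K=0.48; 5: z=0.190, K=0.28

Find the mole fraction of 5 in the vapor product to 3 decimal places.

Newton iteration, ψ⁰ = 0.56:
  ψ = 0.560: g = 0.0907, g' = -0.880 → ψ = 0.663
  ψ = 0.663: g = -0.0005, g' = -0.900 → ψ = 0.662
Converged at ψ = 0.662.
Compositions from xᵢ = zᵢ/(1+ψ(Kᵢ−1)), yᵢ = Kᵢxᵢ:
  1: x = 0.109, y = 0.431
  2: x = 0.037, y = 0.076
  3: x = 0.126, y = 0.217
  4: x = 0.365, y = 0.175
  5: x = 0.363, y = 0.102

y_5 = 0.102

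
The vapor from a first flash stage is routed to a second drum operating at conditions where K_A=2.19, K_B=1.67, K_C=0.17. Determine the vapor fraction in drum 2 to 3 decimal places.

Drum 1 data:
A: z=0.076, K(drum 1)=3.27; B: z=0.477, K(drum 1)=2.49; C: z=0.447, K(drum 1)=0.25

Drum 1:
Iterate (Newton) starting at ψ₁ = 0.33:
  ψ₁ = 0.330: g = 0.1296, g' = -1.048 → ψ₁ = 0.454
  ψ₁ = 0.454: g = 0.0009, g' = -1.050 → ψ₁ = 0.455
Converged at ψ₁ = 0.455.
Drum-1 compositions:
  A: x = 0.037, y = 0.122
  B: x = 0.284, y = 0.708
  C: x = 0.678, y = 0.170
Drum-2 feed = drum-1 vapor: z₂ = (0.1223, 0.7081, 0.1696).
Drum 2:
Let ψ₂ = V/F and solve Σ zᵢ(Kᵢ−1)/(1+ψ₂(Kᵢ−1)) = 0.
g(0) = ΣzᵢKᵢ − 1 = 0.479 and g(1) = 1 − Σzᵢ/Kᵢ = -0.477, so a root lies in (0, 1).
Newton–Raphson from ψ₂ = 0.33:
  ψ₂ = 0.330: g = 0.2992, g' = -0.524 → ψ₂ = 0.901
  ψ₂ = 0.901: g = -0.1920, g' = -2.001 → ψ₂ = 0.805
  ψ₂ = 0.805: g = -0.0416, g' = -1.240 → ψ₂ = 0.772
  ψ₂ = 0.772: g = -0.0027, g' = -1.088 → ψ₂ = 0.769
Converged at ψ₂ = 0.769.
  A: x = 0.064, y = 0.140
  B: x = 0.467, y = 0.780
  C: x = 0.469, y = 0.080

V/F (drum 2) = 0.769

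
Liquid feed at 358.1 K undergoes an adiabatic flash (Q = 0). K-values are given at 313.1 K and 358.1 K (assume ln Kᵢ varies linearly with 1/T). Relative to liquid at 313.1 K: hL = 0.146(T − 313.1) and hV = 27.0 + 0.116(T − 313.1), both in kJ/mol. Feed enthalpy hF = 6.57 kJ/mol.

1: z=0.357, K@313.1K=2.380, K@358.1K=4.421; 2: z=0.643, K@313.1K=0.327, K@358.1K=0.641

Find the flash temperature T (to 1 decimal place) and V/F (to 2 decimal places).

Adiabatic flash: solve Rachford–Rice at each trial T, then check hF = ψ·hV(T) + (1−ψ)·hL(T).
  T = 313.1 K: K = (2.380, 0.327), RR gives ψ = 0.065, H_out = 1.742 kJ/mol
  T = 358.1 K: K = (4.421, 0.641), RR gives ψ = 0.806, H_out = 27.256 kJ/mol
  T = 335.6 K: K = (3.312, 0.468), RR gives ψ = 0.393, H_out = 13.638 kJ/mol
  T = 324.4 K: K = (2.826, 0.394), RR gives ψ = 0.237, H_out = 7.968 kJ/mol
  T = 318.8 K: K = (2.599, 0.360), RR gives ψ = 0.156, H_out = 5.007 kJ/mol
  T = 321.6 K: K = (2.711, 0.377), RR gives ψ = 0.197, H_out = 6.510 kJ/mol
  T = 323.0 K: K = (2.768, 0.385), RR gives ψ = 0.217, H_out = 7.243 kJ/mol
Linear interpolation between T = 321.6 (H_out = 6.510) and T = 323.0 (H_out = 7.243) on hF = 6.57 gives T ≈ 321.7 K, at which ψ = 0.20.

T = 321.7 K, V/F = 0.20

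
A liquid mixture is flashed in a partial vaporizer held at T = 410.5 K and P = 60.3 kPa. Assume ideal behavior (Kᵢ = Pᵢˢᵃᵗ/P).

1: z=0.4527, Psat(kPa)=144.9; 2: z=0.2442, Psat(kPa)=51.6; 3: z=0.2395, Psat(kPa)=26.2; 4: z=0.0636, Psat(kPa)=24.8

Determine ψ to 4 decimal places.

Raoult's law: Kᵢ = Pᵢˢᵃᵗ/P = Pᵢˢᵃᵗ/60.3.
  K_1 = 144.9/60.3 = 2.402985, K_2 = 51.6/60.3 = 0.855721, K_3 = 26.2/60.3 = 0.434494, K_4 = 24.8/60.3 = 0.411277
Rachford–Rice: g(ψ) = Σ zᵢ(Kᵢ−1)/(1+ψ(Kᵢ−1)) = 0.
Feasibility: ΣzᵢKᵢ = 1.4270, Σzᵢ/Kᵢ = 1.1796 — both > 1, two phases present.
Iterate (Newton) starting at ψ = 0.4:
  ψ = 0.4000: g = 0.14543, g' = -0.5370 → ψ = 0.6708
  ψ = 0.6708: g = 0.00807, g' = -0.5018 → ψ = 0.6869
Converged at ψ = 0.6869.

ψ = 0.6869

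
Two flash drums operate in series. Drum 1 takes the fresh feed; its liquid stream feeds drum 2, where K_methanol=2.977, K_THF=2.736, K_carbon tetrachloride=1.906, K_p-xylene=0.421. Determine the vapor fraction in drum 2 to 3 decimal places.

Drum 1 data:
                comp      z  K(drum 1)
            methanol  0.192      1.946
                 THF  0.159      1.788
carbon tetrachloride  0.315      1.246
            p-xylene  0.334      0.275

V/F (drum 2) = 0.648

Drum 1:
Rachford–Rice: g(ψ₁) = Σ zᵢ(Kᵢ−1)/(1+ψ₁(Kᵢ−1)) = 0.
g(0) = ΣzᵢKᵢ − 1 = 0.142 and g(1) = 1 − Σzᵢ/Kᵢ = -0.655, so a root lies in (0, 1).
Newton–Raphson from ψ₁ = 0.5:
  ψ₁ = 0.500: g = -0.0977, g' = -0.577 → ψ₁ = 0.331
  ψ₁ = 0.331: g = -0.0092, g' = -0.482 → ψ₁ = 0.312
Converged at ψ₁ = 0.312.
Drum-1 compositions:
  methanol: x = 0.148, y = 0.289
  THF: x = 0.128, y = 0.228
  carbon tetrachloride: x = 0.293, y = 0.365
  p-xylene: x = 0.431, y = 0.119
Drum-2 feed = drum-1 liquid: z₂ = (0.1483, 0.1277, 0.2926, 0.4315).
Drum 2:
Material balance + equilibrium reduce to Σ zᵢ(Kᵢ−1)/(1+ψ₂(Kᵢ−1)) = 0.
Check two-phase: ΣzᵢKᵢ = 1.530 > 1 and Σzᵢ/Kᵢ = 1.275 > 1, so g(0) = 0.530 > 0 and g(1) = -0.275 < 0.
Iterate (Newton) starting at ψ₂ = 0.5:
  ψ₂ = 0.500: g = 0.0968, g' = -0.657 → ψ₂ = 0.647
  ψ₂ = 0.647: g = 0.0004, g' = -0.662 → ψ₂ = 0.648
Converged at ψ₂ = 0.648.
  methanol: x = 0.065, y = 0.194
  THF: x = 0.060, y = 0.164
  carbon tetrachloride: x = 0.184, y = 0.351
  p-xylene: x = 0.691, y = 0.291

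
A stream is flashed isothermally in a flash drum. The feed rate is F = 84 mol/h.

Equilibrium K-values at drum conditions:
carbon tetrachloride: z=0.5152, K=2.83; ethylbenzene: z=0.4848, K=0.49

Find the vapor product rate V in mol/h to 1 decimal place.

Rachford–Rice: g(V/F) = Σ zᵢ(Kᵢ−1)/(1+V/F(Kᵢ−1)) = 0.
Feasibility: ΣzᵢKᵢ = 1.6956, Σzᵢ/Kᵢ = 1.1714 — both > 1, two phases present.
Newton iteration, V/F⁰ = 0.37:
  V/F = 0.3700: g = 0.25742, g' = -0.8050 → V/F = 0.6898
  V/F = 0.6898: g = 0.03533, g' = -0.6372 → V/F = 0.7452
  V/F = 0.7452: g = 0.00004, g' = -0.6369 → V/F = 0.7453
Converged at V/F = 0.7453.
Then V = V/F·F = 0.7453·84 = 62.6 mol/h and L = F − V = 21.4 mol/h.

V = 62.6 mol/h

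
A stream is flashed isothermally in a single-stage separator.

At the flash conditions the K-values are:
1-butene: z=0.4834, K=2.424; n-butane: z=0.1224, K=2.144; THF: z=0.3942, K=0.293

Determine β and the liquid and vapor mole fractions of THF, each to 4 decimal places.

β = 0.5677, x_THF = 0.6585, y_THF = 0.1929

Let β = V/F and solve Σ zᵢ(Kᵢ−1)/(1+β(Kᵢ−1)) = 0.
Feasibility: ΣzᵢKᵢ = 1.5497, Σzᵢ/Kᵢ = 1.6019 — both > 1, two phases present.
Iterate (Newton) starting at β = 0.5:
  β = 0.5000: g = 0.06007, g' = -0.8707 → β = 0.5690
  β = 0.5690: g = -0.00119, g' = -0.9094 → β = 0.5677
Converged at β = 0.5677.
Compositions from xᵢ = zᵢ/(1+β(Kᵢ−1)), yᵢ = Kᵢxᵢ:
  1-butene: x = 0.2673, y = 0.6480
  n-butane: x = 0.0742, y = 0.1591
  THF: x = 0.6585, y = 0.1929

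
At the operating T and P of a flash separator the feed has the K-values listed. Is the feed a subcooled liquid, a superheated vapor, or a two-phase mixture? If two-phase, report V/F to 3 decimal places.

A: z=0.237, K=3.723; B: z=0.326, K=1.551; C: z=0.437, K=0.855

superheated vapor

ΣzᵢKᵢ = 1.762; Σzᵢ/Kᵢ = 0.785.
Since Σzᵢ/Kᵢ < 1 the mixture is above its dew point — single vapor phase.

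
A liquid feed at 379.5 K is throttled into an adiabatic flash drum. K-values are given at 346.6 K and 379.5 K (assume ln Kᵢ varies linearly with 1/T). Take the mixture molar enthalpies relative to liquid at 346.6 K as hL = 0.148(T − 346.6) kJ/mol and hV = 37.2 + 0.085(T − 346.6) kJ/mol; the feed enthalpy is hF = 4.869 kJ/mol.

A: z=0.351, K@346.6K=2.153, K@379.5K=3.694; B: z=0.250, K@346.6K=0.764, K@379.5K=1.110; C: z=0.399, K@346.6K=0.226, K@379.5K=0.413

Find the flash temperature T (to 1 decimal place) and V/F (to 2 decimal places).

Adiabatic flash: solve Rachford–Rice at each trial T, then check hF = ψ·hV(T) + (1−ψ)·hL(T).
  T = 346.6 K: K = (2.153, 0.764, 0.226), RR gives ψ = 0.052, H_out = 1.951 kJ/mol
  T = 379.5 K: K = (3.694, 1.110, 0.413), RR gives ψ = 0.637, H_out = 27.233 kJ/mol
  T = 363.1 K: K = (2.857, 0.929, 0.310), RR gives ψ = 0.368, H_out = 15.752 kJ/mol
  T = 354.9 K: K = (2.491, 0.845, 0.266), RR gives ψ = 0.226, H_out = 9.519 kJ/mol
  T = 350.8 K: K = (2.320, 0.804, 0.246), RR gives ψ = 0.146, H_out = 6.004 kJ/mol
  T = 348.7 K: K = (2.235, 0.784, 0.236), RR gives ψ = 0.101, H_out = 4.045 kJ/mol
Linear interpolation between T = 348.7 (H_out = 4.045) and T = 350.8 (H_out = 6.004) on hF = 4.869 gives T ≈ 349.6 K, at which ψ = 0.12.

T = 349.6 K, V/F = 0.12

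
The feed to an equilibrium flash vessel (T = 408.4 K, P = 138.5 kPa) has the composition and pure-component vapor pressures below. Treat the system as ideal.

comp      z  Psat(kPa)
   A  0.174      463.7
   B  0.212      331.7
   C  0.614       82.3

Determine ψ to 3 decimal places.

ψ = 0.603

Raoult's law: Kᵢ = Pᵢˢᵃᵗ/P = Pᵢˢᵃᵗ/138.5.
  K_A = 463.7/138.5 = 3.34801, K_B = 331.7/138.5 = 2.39495, K_C = 82.3/138.5 = 0.59422
Material balance + equilibrium reduce to Σ zᵢ(Kᵢ−1)/(1+ψ(Kᵢ−1)) = 0.
g(0) = ΣzᵢKᵢ − 1 = 0.455 and g(1) = 1 − Σzᵢ/Kᵢ = -0.174, so a root lies in (0, 1).
Newton iteration, ψ⁰ = 0.5:
  ψ = 0.500: g = 0.0496, g' = -0.505 → ψ = 0.598
  ψ = 0.598: g = 0.0021, g' = -0.465 → ψ = 0.603
Converged at ψ = 0.603.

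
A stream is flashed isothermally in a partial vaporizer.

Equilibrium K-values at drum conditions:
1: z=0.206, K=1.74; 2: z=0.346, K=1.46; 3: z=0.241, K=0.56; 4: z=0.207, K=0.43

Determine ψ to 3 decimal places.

Let ψ = V/F and solve Σ zᵢ(Kᵢ−1)/(1+ψ(Kᵢ−1)) = 0.
g(0) = ΣzᵢKᵢ − 1 = 0.088 and g(1) = 1 − Σzᵢ/Kᵢ = -0.267, so a root lies in (0, 1).
Newton–Raphson from ψ = 0.5:
  ψ = 0.500: g = -0.0603, g' = -0.317 → ψ = 0.310
  ψ = 0.310: g = -0.0027, g' = -0.292 → ψ = 0.300
Converged at ψ = 0.300.

ψ = 0.300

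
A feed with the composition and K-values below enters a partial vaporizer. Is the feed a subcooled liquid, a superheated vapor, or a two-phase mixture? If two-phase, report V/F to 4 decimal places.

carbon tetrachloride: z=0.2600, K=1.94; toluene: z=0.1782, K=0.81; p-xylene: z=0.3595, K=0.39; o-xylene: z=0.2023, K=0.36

ΣzᵢKᵢ = 0.8618; Σzᵢ/Kᵢ = 1.8378.
Since ΣzᵢKᵢ < 1 the mixture is below its bubble point — single liquid phase.

subcooled liquid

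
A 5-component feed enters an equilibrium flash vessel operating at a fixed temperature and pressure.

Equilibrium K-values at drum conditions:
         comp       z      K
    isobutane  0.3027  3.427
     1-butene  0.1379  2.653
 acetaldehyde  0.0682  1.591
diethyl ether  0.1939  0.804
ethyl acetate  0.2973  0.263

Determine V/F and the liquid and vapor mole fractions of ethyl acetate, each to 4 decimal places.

Newton iteration, V/F⁰ = 0.48:
  V/F = 0.4800: g = 0.11683, g' = -0.9078 → V/F = 0.6087
  V/F = 0.6087: g = -0.00072, g' = -0.9378 → V/F = 0.6079
Converged at V/F = 0.6079.
Compositions from xᵢ = zᵢ/(1+V/F(Kᵢ−1)), yᵢ = Kᵢxᵢ:
  isobutane: x = 0.1223, y = 0.4191
  1-butene: x = 0.0688, y = 0.1825
  acetaldehyde: x = 0.0502, y = 0.0798
  diethyl ether: x = 0.2201, y = 0.1770
  ethyl acetate: x = 0.5386, y = 0.1417

V/F = 0.6079, x_ethyl acetate = 0.5386, y_ethyl acetate = 0.1417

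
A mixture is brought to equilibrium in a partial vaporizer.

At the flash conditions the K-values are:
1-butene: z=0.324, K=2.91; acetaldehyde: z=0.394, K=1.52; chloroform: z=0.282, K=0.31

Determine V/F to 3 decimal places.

Rachford–Rice: g(V/F) = Σ zᵢ(Kᵢ−1)/(1+V/F(Kᵢ−1)) = 0.
g(0) = ΣzᵢKᵢ − 1 = 0.629 and g(1) = 1 − Σzᵢ/Kᵢ = -0.280, so a root lies in (0, 1).
Newton iteration, V/F⁰ = 0.66:
  V/F = 0.660: g = 0.0690, g' = -0.743 → V/F = 0.753
  V/F = 0.753: g = -0.0039, g' = -0.835 → V/F = 0.748
Converged at V/F = 0.748.

V/F = 0.748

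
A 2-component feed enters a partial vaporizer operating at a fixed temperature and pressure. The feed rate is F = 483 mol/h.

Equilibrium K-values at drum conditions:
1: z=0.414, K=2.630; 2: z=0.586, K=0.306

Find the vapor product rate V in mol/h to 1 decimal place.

Material balance + equilibrium reduce to Σ zᵢ(Kᵢ−1)/(1+ψ(Kᵢ−1)) = 0.
Feasibility: ΣzᵢKᵢ = 1.268, Σzᵢ/Kᵢ = 2.072 — both > 1, two phases present.
Binary case is linear: z₁(K₁−1)(1+ψ(K₂−1)) + z₂(K₂−1)(1+ψ(K₁−1)) = 0
⇒ ψ = [z₁(K₁−1)+z₂(K₂−1)] / [−(K₁−1)(K₂−1)] = 0.2681/1.1312 = 0.237
Then V = ψ·F = 0.2370·483 = 114.5 mol/h and L = F − V = 368.5 mol/h.

V = 114.5 mol/h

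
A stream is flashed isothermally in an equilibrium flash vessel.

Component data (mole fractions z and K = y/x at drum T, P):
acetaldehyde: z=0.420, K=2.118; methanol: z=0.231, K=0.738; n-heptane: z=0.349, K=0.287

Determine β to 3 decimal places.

Rachford–Rice: g(β) = Σ zᵢ(Kᵢ−1)/(1+β(Kᵢ−1)) = 0.
Check two-phase: ΣzᵢKᵢ = 1.160 > 1 and Σzᵢ/Kᵢ = 1.727 > 1, so g(0) = 0.160 > 0 and g(1) = -0.727 < 0.
Newton–Raphson from β = 0.7:
  β = 0.700: g = -0.3075, g' = -0.896 → β = 0.357
  β = 0.357: g = -0.0649, g' = -0.607 → β = 0.250
  β = 0.250: g = -0.0005, g' = -0.602 → β = 0.249
Converged at β = 0.249.

β = 0.249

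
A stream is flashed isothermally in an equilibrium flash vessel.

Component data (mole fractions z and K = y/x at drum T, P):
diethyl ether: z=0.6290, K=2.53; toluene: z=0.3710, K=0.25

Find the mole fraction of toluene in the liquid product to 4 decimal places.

x_toluene = 0.6711

Binary case is linear: z₁(K₁−1)(1+V/F(K₂−1)) + z₂(K₂−1)(1+V/F(K₁−1)) = 0
⇒ V/F = [z₁(K₁−1)+z₂(K₂−1)] / [−(K₁−1)(K₂−1)] = 0.68412/1.14750 = 0.5962
Compositions from xᵢ = zᵢ/(1+V/F(Kᵢ−1)), yᵢ = Kᵢxᵢ:
  diethyl ether: x = 0.3289, y = 0.8322
  toluene: x = 0.6711, y = 0.1678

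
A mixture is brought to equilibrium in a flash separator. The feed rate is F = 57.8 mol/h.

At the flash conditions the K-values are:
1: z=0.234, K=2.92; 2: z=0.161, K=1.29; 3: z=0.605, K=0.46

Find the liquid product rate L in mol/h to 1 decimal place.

Let ψ = V/F and solve Σ zᵢ(Kᵢ−1)/(1+ψ(Kᵢ−1)) = 0.
Check two-phase: ΣzᵢKᵢ = 1.169 > 1 and Σzᵢ/Kᵢ = 1.520 > 1, so g(0) = 0.169 > 0 and g(1) = -0.520 < 0.
Newton iteration, ψ⁰ = 0.5:
  ψ = 0.500: g = -0.1775, g' = -0.566 → ψ = 0.186
  ψ = 0.186: g = 0.0120, g' = -0.698 → ψ = 0.203
  ψ = 0.203: g = 0.0002, g' = -0.681 → ψ = 0.204
Converged at ψ = 0.204.
Then V = ψ·F = 0.2037·57.8 = 11.8 mol/h and L = F − V = 46.0 mol/h.

L = 46.0 mol/h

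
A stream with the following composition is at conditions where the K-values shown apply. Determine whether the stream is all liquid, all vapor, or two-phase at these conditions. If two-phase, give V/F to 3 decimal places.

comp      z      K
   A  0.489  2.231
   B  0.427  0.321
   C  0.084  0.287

two-phase, V/F = 0.299

ΣzᵢKᵢ = 1.252; Σzᵢ/Kᵢ = 1.842.
Both exceed 1, so a two-phase solution exists.
Let ψ = V/F and solve Σ zᵢ(Kᵢ−1)/(1+ψ(Kᵢ−1)) = 0.
Iterate (Newton) starting at ψ = 0.5:
  ψ = 0.500: g = -0.1594, g' = -0.838 → ψ = 0.310
  ψ = 0.310: g = -0.0083, g' = -0.774 → ψ = 0.299
Converged at ψ = 0.299.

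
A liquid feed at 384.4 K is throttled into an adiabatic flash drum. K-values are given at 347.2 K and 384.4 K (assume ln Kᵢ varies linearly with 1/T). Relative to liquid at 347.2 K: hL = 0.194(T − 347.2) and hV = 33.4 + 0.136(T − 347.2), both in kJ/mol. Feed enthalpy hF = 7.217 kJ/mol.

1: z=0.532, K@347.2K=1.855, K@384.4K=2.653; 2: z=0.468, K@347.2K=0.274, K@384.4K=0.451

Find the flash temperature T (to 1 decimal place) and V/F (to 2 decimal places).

Adiabatic flash: solve Rachford–Rice at each trial T, then check hF = ψ·hV(T) + (1−ψ)·hL(T).
  T = 347.2 K: K = (1.855, 0.274), RR gives ψ = 0.185, H_out = 6.193 kJ/mol
  T = 384.4 K: K = (2.653, 0.451), RR gives ψ = 0.686, H_out = 28.646 kJ/mol
  T = 365.8 K: K = (2.239, 0.356), RR gives ψ = 0.448, H_out = 18.097 kJ/mol
  T = 356.5 K: K = (2.043, 0.313), RR gives ψ = 0.326, H_out = 12.518 kJ/mol
  T = 351.9 K: K = (1.949, 0.294), RR gives ψ = 0.260, H_out = 9.519 kJ/mol
  T = 349.5 K: K = (1.901, 0.283), RR gives ψ = 0.223, H_out = 7.859 kJ/mol
Linear interpolation between T = 347.2 (H_out = 6.193) and T = 349.5 (H_out = 7.859) on hF = 7.217 gives T ≈ 348.6 K, at which ψ = 0.21.

T = 348.6 K, V/F = 0.21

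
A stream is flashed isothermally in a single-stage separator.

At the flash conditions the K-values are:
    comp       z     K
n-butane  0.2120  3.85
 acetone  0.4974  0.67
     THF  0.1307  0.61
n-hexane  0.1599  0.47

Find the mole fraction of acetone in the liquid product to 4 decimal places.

x_acetone = 0.5476

Rachford–Rice: g(ψ) = Σ zᵢ(Kᵢ−1)/(1+ψ(Kᵢ−1)) = 0.
Feasibility: ΣzᵢKᵢ = 1.3043, Σzᵢ/Kᵢ = 1.3519 — both > 1, two phases present.
Newton iteration, ψ⁰ = 0.43:
  ψ = 0.4300: g = -0.09080, g' = -0.5253 → ψ = 0.2571
  ψ = 0.2571: g = 0.01454, g' = -0.7229 → ψ = 0.2773
  ψ = 0.2773: g = 0.00034, g' = -0.6897 → ψ = 0.2777
Converged at ψ = 0.2777.
Compositions from xᵢ = zᵢ/(1+ψ(Kᵢ−1)), yᵢ = Kᵢxᵢ:
  n-butane: x = 0.1183, y = 0.4556
  acetone: x = 0.5476, y = 0.3669
  THF: x = 0.1466, y = 0.0894
  n-hexane: x = 0.1875, y = 0.0881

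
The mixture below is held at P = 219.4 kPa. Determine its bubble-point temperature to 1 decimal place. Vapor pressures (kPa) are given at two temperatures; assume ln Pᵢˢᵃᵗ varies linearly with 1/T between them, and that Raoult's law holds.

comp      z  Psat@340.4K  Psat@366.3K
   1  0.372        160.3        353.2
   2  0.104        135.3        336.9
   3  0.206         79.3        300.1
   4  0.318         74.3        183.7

Bubble-point temperature: ΣzᵢPᵢˢᵃᵗ(T) = P. Interpolate ln Pᵢˢᵃᵗ = aᵢ + bᵢ/T.
  T = 340.4 K: ΣzᵢPᵢˢᵃᵗ = 113.67 kPa
  T = 366.3 K: ΣzᵢPᵢˢᵃᵗ = 286.67 kPa
  T = 353.4 K: ΣzᵢPᵢˢᵃᵗ = 183.05 kPa
  T = 359.9 K: ΣzᵢPᵢˢᵃᵗ = 230.12 kPa
  T = 356.6 K: ΣzᵢPᵢˢᵃᵗ = 205.03 kPa
  T = 358.2 K: ΣzᵢPᵢˢᵃᵗ = 216.88 kPa
Interpolating between 358.2 K and 359.9 K gives T ≈ 358.5 K.

T = 358.5 K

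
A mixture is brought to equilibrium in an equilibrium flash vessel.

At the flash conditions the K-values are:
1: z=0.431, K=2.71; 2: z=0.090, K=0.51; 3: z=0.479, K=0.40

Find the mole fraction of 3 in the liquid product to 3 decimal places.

Material balance + equilibrium reduce to Σ zᵢ(Kᵢ−1)/(1+ψ(Kᵢ−1)) = 0.
Check two-phase: ΣzᵢKᵢ = 1.406 > 1 and Σzᵢ/Kᵢ = 1.533 > 1, so g(0) = 0.406 > 0 and g(1) = -0.533 < 0.
Newton iteration, ψ⁰ = 0.5:
  ψ = 0.500: g = -0.0717, g' = -0.756 → ψ = 0.405
  ψ = 0.405: g = 0.0006, g' = -0.774 → ψ = 0.406
Converged at ψ = 0.406.
Compositions from xᵢ = zᵢ/(1+ψ(Kᵢ−1)), yᵢ = Kᵢxᵢ:
  1: x = 0.254, y = 0.689
  2: x = 0.112, y = 0.057
  3: x = 0.633, y = 0.253

x_3 = 0.633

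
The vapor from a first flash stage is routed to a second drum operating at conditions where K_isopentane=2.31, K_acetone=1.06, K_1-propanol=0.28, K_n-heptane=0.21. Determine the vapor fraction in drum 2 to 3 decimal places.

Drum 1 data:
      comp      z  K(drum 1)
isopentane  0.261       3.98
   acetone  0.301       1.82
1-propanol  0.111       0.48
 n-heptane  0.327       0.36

V/F (drum 2) = 0.442

Drum 1:
Rachford–Rice: g(ψ₁) = Σ zᵢ(Kᵢ−1)/(1+ψ₁(Kᵢ−1)) = 0.
Check two-phase: ΣzᵢKᵢ = 1.758 > 1 and Σzᵢ/Kᵢ = 1.371 > 1, so g(0) = 0.758 > 0 and g(1) = -0.371 < 0.
Newton–Raphson from ψ₁ = 0.35:
  ψ₁ = 0.350: g = 0.2322, g' = -0.945 → ψ₁ = 0.596
  ψ₁ = 0.596: g = 0.0241, g' = -0.805 → ψ₁ = 0.626
Converged at ψ₁ = 0.626.
Drum-1 compositions:
  isopentane: x = 0.091, y = 0.363
  acetone: x = 0.199, y = 0.362
  1-propanol: x = 0.165, y = 0.079
  n-heptane: x = 0.545, y = 0.196
Drum-2 feed = drum-1 vapor: z₂ = (0.3626, 0.3621, 0.0790, 0.1964).
Drum 2:
Material balance + equilibrium reduce to Σ zᵢ(Kᵢ−1)/(1+ψ₂(Kᵢ−1)) = 0.
Check two-phase: ΣzᵢKᵢ = 1.285 > 1 and Σzᵢ/Kᵢ = 1.716 > 1, so g(0) = 0.285 > 0 and g(1) = -0.716 < 0.
Newton–Raphson from ψ₂ = 0.44:
  ψ₂ = 0.440: g = 0.0015, g' = -0.627 → ψ₂ = 0.442
Converged at ψ₂ = 0.442.
  isopentane: x = 0.230, y = 0.530
  acetone: x = 0.353, y = 0.374
  1-propanol: x = 0.116, y = 0.032
  n-heptane: x = 0.302, y = 0.063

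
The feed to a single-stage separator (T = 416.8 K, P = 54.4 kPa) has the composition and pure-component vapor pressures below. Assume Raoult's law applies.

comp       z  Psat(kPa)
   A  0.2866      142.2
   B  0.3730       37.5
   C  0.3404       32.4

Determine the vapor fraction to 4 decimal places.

ψ = 0.3623

Raoult's law: Kᵢ = Pᵢˢᵃᵗ/P = Pᵢˢᵃᵗ/54.4.
  K_A = 142.2/54.4 = 2.613971, K_B = 37.5/54.4 = 0.689338, K_C = 32.4/54.4 = 0.595588
Let ψ = V/F and solve Σ zᵢ(Kᵢ−1)/(1+ψ(Kᵢ−1)) = 0.
g(0) = ΣzᵢKᵢ − 1 = 0.2090 and g(1) = 1 − Σzᵢ/Kᵢ = -0.2223, so a root lies in (0, 1).
Newton–Raphson from ψ = 0.33:
  ψ = 0.3300: g = 0.01384, g' = -0.4367 → ψ = 0.3617
  ψ = 0.3617: g = 0.00027, g' = -0.4197 → ψ = 0.3623
Converged at ψ = 0.3623.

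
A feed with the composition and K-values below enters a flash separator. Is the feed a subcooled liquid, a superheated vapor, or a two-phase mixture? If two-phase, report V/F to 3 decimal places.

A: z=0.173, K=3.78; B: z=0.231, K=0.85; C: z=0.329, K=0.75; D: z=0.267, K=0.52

ΣzᵢKᵢ = 1.236; Σzᵢ/Kᵢ = 1.270.
Both exceed 1, so a two-phase solution exists.
Iterate (Newton) starting at ψ = 0.5:
  ψ = 0.500: g = -0.0989, g' = -0.374 → ψ = 0.235
  ψ = 0.235: g = 0.0230, g' = -0.596 → ψ = 0.274
  ψ = 0.274: g = 0.0011, g' = -0.542 → ψ = 0.276
Converged at ψ = 0.276.

two-phase, V/F = 0.276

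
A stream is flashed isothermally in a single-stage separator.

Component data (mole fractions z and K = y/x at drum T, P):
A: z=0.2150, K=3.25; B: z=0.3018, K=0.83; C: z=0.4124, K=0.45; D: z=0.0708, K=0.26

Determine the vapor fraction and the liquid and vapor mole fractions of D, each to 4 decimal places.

Let ψ = V/F and solve Σ zᵢ(Kᵢ−1)/(1+ψ(Kᵢ−1)) = 0.
g(0) = ΣzᵢKᵢ − 1 = 0.1532 and g(1) = 1 − Σzᵢ/Kᵢ = -0.6185, so a root lies in (0, 1).
Newton–Raphson from ψ = 0.5:
  ψ = 0.5000: g = -0.22444, g' = -0.5865 → ψ = 0.1173
  ψ = 0.1173: g = 0.03055, g' = -0.8794 → ψ = 0.1520
  ψ = 0.1520: g = 0.00123, g' = -0.8113 → ψ = 0.1536
Converged at ψ = 0.1536.
Compositions from xᵢ = zᵢ/(1+ψ(Kᵢ−1)), yᵢ = Kᵢxᵢ:
  A: x = 0.1598, y = 0.5193
  B: x = 0.3099, y = 0.2572
  C: x = 0.4504, y = 0.2027
  D: x = 0.0799, y = 0.0208

ψ = 0.1536, x_D = 0.0799, y_D = 0.0208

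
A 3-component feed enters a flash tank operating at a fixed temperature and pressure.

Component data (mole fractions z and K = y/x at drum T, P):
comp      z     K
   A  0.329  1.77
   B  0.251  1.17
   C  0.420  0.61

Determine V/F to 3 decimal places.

Iterate (Newton) starting at V/F = 0.65:
  V/F = 0.650: g = -0.0122, g' = -0.207 → V/F = 0.591
Converged at V/F = 0.591.

V/F = 0.591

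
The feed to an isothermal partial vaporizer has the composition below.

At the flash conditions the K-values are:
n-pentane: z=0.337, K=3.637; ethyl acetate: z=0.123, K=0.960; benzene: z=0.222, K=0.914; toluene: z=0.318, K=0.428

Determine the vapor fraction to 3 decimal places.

ψ = 0.672

Material balance + equilibrium reduce to Σ zᵢ(Kᵢ−1)/(1+ψ(Kᵢ−1)) = 0.
g(0) = ΣzᵢKᵢ − 1 = 0.683 and g(1) = 1 − Σzᵢ/Kᵢ = -0.207, so a root lies in (0, 1).
Newton–Raphson from ψ = 0.66:
  ψ = 0.660: g = 0.0068, g' = -0.583 → ψ = 0.672
Converged at ψ = 0.672.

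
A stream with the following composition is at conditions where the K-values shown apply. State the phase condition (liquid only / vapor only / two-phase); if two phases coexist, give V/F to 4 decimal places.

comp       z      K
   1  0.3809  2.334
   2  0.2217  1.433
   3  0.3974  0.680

ΣzᵢKᵢ = 1.4769; Σzᵢ/Kᵢ = 0.9023.
Since Σzᵢ/Kᵢ < 1 the mixture is above its dew point — single vapor phase.

vapor only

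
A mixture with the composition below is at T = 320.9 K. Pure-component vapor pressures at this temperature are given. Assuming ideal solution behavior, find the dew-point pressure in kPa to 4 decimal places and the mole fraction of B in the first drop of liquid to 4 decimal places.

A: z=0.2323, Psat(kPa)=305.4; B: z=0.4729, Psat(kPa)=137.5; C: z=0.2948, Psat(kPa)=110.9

At the dew point ψ → 1, so Σzᵢ/Kᵢ = 1 with Kᵢ = Pᵢˢᵃᵗ/P ⇒ 1/P = Σzᵢ/Pᵢˢᵃᵗ.
1/P = 0.2323/305.4 + 0.4729/137.5 + 0.2948/110.9 = 0.0068582 ⇒ P = 145.8116 kPa
xᵢ = zᵢP/Pᵢˢᵃᵗ ⇒ x_B = 0.4729·145.8116/137.5 = 0.5015

Pdew = 145.8116 kPa, x_B = 0.5015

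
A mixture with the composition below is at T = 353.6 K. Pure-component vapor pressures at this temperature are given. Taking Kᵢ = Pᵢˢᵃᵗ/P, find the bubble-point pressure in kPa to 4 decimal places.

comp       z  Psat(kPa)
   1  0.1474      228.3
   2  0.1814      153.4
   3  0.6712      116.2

Pbub = 139.4716 kPa

At the bubble point ψ → 0, so ΣzᵢKᵢ = 1 with Kᵢ = Pᵢˢᵃᵗ/P ⇒ P = ΣzᵢPᵢˢᵃᵗ.
P = 0.1474·228.3 + 0.1814·153.4 + 0.6712·116.2 = 139.4716 kPa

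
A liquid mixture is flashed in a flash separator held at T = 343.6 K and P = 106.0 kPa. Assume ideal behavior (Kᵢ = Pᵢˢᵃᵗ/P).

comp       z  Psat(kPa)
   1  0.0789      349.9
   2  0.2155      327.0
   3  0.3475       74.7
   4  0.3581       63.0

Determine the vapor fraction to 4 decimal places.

Raoult's law: Kᵢ = Pᵢˢᵃᵗ/P = Pᵢˢᵃᵗ/106.0.
  K_1 = 349.9/106.0 = 3.300943, K_2 = 327.0/106.0 = 3.084906, K_3 = 74.7/106.0 = 0.704717, K_4 = 63.0/106.0 = 0.594340
Material balance + equilibrium reduce to Σ zᵢ(Kᵢ−1)/(1+ψ(Kᵢ−1)) = 0.
Check two-phase: ΣzᵢKᵢ = 1.3830 > 1 and Σzᵢ/Kᵢ = 1.1894 > 1, so g(0) = 0.3830 > 0 and g(1) = -0.1894 < 0.
Iterate (Newton) starting at ψ = 0.5:
  ψ = 0.5000: g = 0.00179, g' = -0.4493 → ψ = 0.5040
Converged at ψ = 0.5040.

ψ = 0.5040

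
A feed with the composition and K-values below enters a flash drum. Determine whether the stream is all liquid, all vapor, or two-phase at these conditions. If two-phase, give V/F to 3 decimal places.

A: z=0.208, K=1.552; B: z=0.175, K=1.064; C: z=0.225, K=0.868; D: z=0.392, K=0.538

ΣzᵢKᵢ = 0.915; Σzᵢ/Kᵢ = 1.286.
Since ΣzᵢKᵢ < 1 the mixture is below its bubble point — single liquid phase.

all liquid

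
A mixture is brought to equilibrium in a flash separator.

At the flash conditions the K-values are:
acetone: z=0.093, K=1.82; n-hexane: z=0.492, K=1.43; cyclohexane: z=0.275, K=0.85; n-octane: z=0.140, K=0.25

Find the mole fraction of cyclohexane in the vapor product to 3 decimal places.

Iterate (Newton) starting at ψ = 0.5:
  ψ = 0.500: g = 0.0156, g' = -0.302 → ψ = 0.552
  ψ = 0.552: g = -0.0006, g' = -0.326 → ψ = 0.550
Converged at ψ = 0.550.
Compositions from xᵢ = zᵢ/(1+ψ(Kᵢ−1)), yᵢ = Kᵢxᵢ:
  acetone: x = 0.064, y = 0.117
  n-hexane: x = 0.398, y = 0.569
  cyclohexane: x = 0.300, y = 0.255
  n-octane: x = 0.238, y = 0.060

y_cyclohexane = 0.255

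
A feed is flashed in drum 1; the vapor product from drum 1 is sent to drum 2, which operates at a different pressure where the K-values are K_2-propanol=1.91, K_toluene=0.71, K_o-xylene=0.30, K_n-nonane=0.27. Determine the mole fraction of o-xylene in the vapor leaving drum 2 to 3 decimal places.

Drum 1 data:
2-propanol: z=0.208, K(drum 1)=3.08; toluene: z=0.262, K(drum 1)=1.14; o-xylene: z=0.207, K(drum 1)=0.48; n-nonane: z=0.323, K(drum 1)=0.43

y_o-xylene (drum 2) = 0.041

Drum 1:
Let ψ₁ = V/F and solve Σ zᵢ(Kᵢ−1)/(1+ψ₁(Kᵢ−1)) = 0.
Feasibility: ΣzᵢKᵢ = 1.178, Σzᵢ/Kᵢ = 1.480 — both > 1, two phases present.
Iterate (Newton) starting at ψ₁ = 0.5:
  ψ₁ = 0.500: g = -0.1566, g' = -0.528 → ψ₁ = 0.204
  ψ₁ = 0.204: g = 0.0110, g' = -0.653 → ψ₁ = 0.220
  ψ₁ = 0.220: g = 0.0001, g' = -0.637 → ψ₁ = 0.221
Converged at ψ₁ = 0.221.
Drum-1 compositions:
  2-propanol: x = 0.143, y = 0.439
  toluene: x = 0.254, y = 0.290
  o-xylene: x = 0.234, y = 0.112
  n-nonane: x = 0.369, y = 0.159
Drum-2 feed = drum-1 vapor: z₂ = (0.4392, 0.2897, 0.1122, 0.1589).
Drum 2:
Newton–Raphson from ψ₂ = 0.5:
  ψ₂ = 0.500: g = -0.1271, g' = -0.545 → ψ₂ = 0.267
  ψ₂ = 0.267: g = -0.0102, g' = -0.478 → ψ₂ = 0.246
Converged at ψ₂ = 0.246.
  2-propanol: x = 0.359, y = 0.686
  toluene: x = 0.312, y = 0.221
  o-xylene: x = 0.136, y = 0.041
  n-nonane: x = 0.194, y = 0.052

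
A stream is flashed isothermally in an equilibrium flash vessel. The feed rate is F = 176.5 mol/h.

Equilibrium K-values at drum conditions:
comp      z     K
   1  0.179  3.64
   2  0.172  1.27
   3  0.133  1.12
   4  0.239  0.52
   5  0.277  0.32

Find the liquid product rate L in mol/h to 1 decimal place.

Iterate (Newton) starting at ψ = 0.36:
  ψ = 0.360: g = -0.0882, g' = -0.645 → ψ = 0.223
  ψ = 0.223: g = 0.0061, g' = -0.754 → ψ = 0.231
Converged at ψ = 0.231.
Then V = ψ·F = 0.2314·176.5 = 40.8 mol/h and L = F − V = 135.7 mol/h.

L = 135.7 mol/h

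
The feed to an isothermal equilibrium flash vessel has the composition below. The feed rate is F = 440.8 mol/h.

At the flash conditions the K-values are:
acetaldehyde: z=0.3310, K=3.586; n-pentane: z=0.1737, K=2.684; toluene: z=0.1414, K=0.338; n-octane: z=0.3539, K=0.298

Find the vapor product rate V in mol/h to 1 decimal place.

V = 224.1 mol/h

Let β = V/F and solve Σ zᵢ(Kᵢ−1)/(1+β(Kᵢ−1)) = 0.
Feasibility: ΣzᵢKᵢ = 1.8064, Σzᵢ/Kᵢ = 1.7629 — both > 1, two phases present.
Iterate (Newton) starting at β = 0.63:
  β = 0.6300: g = -0.13852, g' = -1.1792 → β = 0.5125
  β = 0.5125: g = -0.00464, g' = -1.1187 → β = 0.5084
Converged at β = 0.5084.
Then V = β·F = 0.5084·440.8 = 224.1 mol/h and L = F − V = 216.7 mol/h.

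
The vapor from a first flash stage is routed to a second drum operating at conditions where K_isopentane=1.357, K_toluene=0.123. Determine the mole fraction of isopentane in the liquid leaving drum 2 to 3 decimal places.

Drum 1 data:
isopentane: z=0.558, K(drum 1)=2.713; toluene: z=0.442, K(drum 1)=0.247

Drum 1:
Let ψ₁ = V/F and solve Σ zᵢ(Kᵢ−1)/(1+ψ₁(Kᵢ−1)) = 0.
Feasibility: ΣzᵢKᵢ = 1.623, Σzᵢ/Kᵢ = 1.995 — both > 1, two phases present.
Binary case is linear: z₁(K₁−1)(1+ψ₁(K₂−1)) + z₂(K₂−1)(1+ψ₁(K₁−1)) = 0
⇒ ψ₁ = [z₁(K₁−1)+z₂(K₂−1)] / [−(K₁−1)(K₂−1)] = 0.6230/1.2899 = 0.483
Drum-1 compositions:
  isopentane: x = 0.305, y = 0.828
  toluene: x = 0.695, y = 0.172
Drum-2 feed = drum-1 vapor: z₂ = (0.8284, 0.1716).
Drum 2:
Material balance + equilibrium reduce to Σ zᵢ(Kᵢ−1)/(1+ψ₂(Kᵢ−1)) = 0.
Feasibility: ΣzᵢKᵢ = 1.145, Σzᵢ/Kᵢ = 2.005 — both > 1, two phases present.
Binary case is linear: z₁(K₁−1)(1+ψ₂(K₂−1)) + z₂(K₂−1)(1+ψ₂(K₁−1)) = 0
⇒ ψ₂ = [z₁(K₁−1)+z₂(K₂−1)] / [−(K₁−1)(K₂−1)] = 0.1453/0.3131 = 0.464
  isopentane: x = 0.711, y = 0.964
  toluene: x = 0.289, y = 0.036

x_isopentane (drum 2) = 0.711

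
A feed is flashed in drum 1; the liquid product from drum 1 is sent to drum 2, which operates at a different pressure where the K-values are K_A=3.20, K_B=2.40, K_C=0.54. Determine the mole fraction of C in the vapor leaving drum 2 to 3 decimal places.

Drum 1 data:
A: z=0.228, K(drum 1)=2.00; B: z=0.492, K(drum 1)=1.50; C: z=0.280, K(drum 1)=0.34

y_C (drum 2) = 0.418

Drum 1:
Let ψ₁ = V/F and solve Σ zᵢ(Kᵢ−1)/(1+ψ₁(Kᵢ−1)) = 0.
g(0) = ΣzᵢKᵢ − 1 = 0.289 and g(1) = 1 − Σzᵢ/Kᵢ = -0.266, so a root lies in (0, 1).
Iterate (Newton) starting at ψ₁ = 0.5:
  ψ₁ = 0.500: g = 0.0730, g' = -0.452 → ψ₁ = 0.662
  ψ₁ = 0.662: g = -0.0059, g' = -0.536 → ψ₁ = 0.650
Converged at ψ₁ = 0.650.
Drum-1 compositions:
  A: x = 0.138, y = 0.276
  B: x = 0.371, y = 0.557
  C: x = 0.491, y = 0.167
Drum-2 feed = drum-1 liquid: z₂ = (0.1382, 0.3713, 0.4906).
Drum 2:
Material balance + equilibrium reduce to Σ zᵢ(Kᵢ−1)/(1+ψ₂(Kᵢ−1)) = 0.
Check two-phase: ΣzᵢKᵢ = 1.598 > 1 and Σzᵢ/Kᵢ = 1.106 > 1, so g(0) = 0.598 > 0 and g(1) = -0.106 < 0.
Newton iteration, ψ₂⁰ = 0.65:
  ψ₂ = 0.650: g = 0.0753, g' = -0.524 → ψ₂ = 0.794
  ψ₂ = 0.794: g = 0.0014, g' = -0.509 → ψ₂ = 0.797
Converged at ψ₂ = 0.797.
  A: x = 0.050, y = 0.161
  B: x = 0.176, y = 0.421
  C: x = 0.774, y = 0.418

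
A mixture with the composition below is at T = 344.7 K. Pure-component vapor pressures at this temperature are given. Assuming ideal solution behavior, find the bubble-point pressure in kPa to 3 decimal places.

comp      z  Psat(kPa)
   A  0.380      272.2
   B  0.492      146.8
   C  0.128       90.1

At the bubble point ψ → 0, so ΣzᵢKᵢ = 1 with Kᵢ = Pᵢˢᵃᵗ/P ⇒ P = ΣzᵢPᵢˢᵃᵗ.
P = 0.380·272.2 + 0.492·146.8 + 0.128·90.1 = 187.194 kPa

Pbub = 187.194 kPa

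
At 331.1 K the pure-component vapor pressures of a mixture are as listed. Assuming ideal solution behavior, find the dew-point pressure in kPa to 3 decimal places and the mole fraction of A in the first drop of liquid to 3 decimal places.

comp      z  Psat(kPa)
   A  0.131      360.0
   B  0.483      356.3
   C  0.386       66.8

Pdew = 133.370 kPa, x_A = 0.049

At the dew point ψ → 1, so Σzᵢ/Kᵢ = 1 with Kᵢ = Pᵢˢᵃᵗ/P ⇒ 1/P = Σzᵢ/Pᵢˢᵃᵗ.
1/P = 0.131/360.0 + 0.483/356.3 + 0.386/66.8 = 0.007498 ⇒ P = 133.370 kPa
xᵢ = zᵢP/Pᵢˢᵃᵗ ⇒ x_A = 0.131·133.370/360.0 = 0.049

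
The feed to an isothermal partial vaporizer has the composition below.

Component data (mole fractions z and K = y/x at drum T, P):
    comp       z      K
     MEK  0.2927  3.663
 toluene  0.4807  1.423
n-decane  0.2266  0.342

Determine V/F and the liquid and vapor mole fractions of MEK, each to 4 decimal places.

V/F = 0.9135, x_MEK = 0.0853, y_MEK = 0.3124

Material balance + equilibrium reduce to Σ zᵢ(Kᵢ−1)/(1+V/F(Kᵢ−1)) = 0.
Feasibility: ΣzᵢKᵢ = 1.8337, Σzᵢ/Kᵢ = 1.0803 — both > 1, two phases present.
Newton–Raphson from V/F = 0.4:
  V/F = 0.4000: g = 0.34897, g' = -0.7303 → V/F = 0.8778
  V/F = 0.8778: g = 0.02881, g' = -0.7820 → V/F = 0.9147
  V/F = 0.9147: g = -0.00102, g' = -0.8395 → V/F = 0.9135
Converged at V/F = 0.9135.
Compositions from xᵢ = zᵢ/(1+V/F(Kᵢ−1)), yᵢ = Kᵢxᵢ:
  MEK: x = 0.0853, y = 0.3124
  toluene: x = 0.3467, y = 0.4934
  n-decane: x = 0.5680, y = 0.1943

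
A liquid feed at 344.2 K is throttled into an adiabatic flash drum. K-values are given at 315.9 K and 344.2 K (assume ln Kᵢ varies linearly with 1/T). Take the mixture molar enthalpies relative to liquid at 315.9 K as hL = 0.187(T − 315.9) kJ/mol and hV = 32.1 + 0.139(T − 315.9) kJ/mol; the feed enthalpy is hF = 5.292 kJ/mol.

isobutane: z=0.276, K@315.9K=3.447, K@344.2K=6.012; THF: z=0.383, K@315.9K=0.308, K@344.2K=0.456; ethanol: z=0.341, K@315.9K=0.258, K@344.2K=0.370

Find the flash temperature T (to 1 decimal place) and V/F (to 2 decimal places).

Adiabatic flash: solve Rachford–Rice at each trial T, then check hF = ψ·hV(T) + (1−ψ)·hL(T).
  T = 315.9 K: K = (3.447, 0.308, 0.258), RR gives ψ = 0.090, H_out = 2.883 kJ/mol
  T = 344.2 K: K = (6.012, 0.456, 0.370), RR gives ψ = 0.327, H_out = 15.349 kJ/mol
  T = 330.0 K: K = (4.602, 0.378, 0.311), RR gives ψ = 0.221, H_out = 9.584 kJ/mol
  T = 322.9 K: K = (3.992, 0.342, 0.284), RR gives ψ = 0.160, H_out = 6.405 kJ/mol
  T = 319.4 K: K = (3.712, 0.325, 0.271), RR gives ψ = 0.127, H_out = 4.704 kJ/mol
  T = 321.1 K: K = (3.846, 0.333, 0.277), RR gives ψ = 0.144, H_out = 5.544 kJ/mol
Linear interpolation between T = 319.4 (H_out = 4.704) and T = 321.1 (H_out = 5.544) on hF = 5.292 gives T ≈ 320.6 K, at which ψ = 0.14.

T = 320.6 K, V/F = 0.14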